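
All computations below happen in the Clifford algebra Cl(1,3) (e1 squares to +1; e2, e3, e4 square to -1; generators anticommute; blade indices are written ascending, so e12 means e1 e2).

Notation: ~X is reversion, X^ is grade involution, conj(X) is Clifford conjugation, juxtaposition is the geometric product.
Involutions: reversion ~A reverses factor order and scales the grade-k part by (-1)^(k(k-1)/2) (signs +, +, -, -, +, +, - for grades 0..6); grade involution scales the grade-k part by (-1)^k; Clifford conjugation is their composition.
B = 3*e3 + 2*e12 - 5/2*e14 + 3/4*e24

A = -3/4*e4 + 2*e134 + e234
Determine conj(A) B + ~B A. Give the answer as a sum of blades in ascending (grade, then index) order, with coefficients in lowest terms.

first term: -15/8*e1 + 9/16*e2 + 23/4*e3 + 6*e14 + 3*e24 - 9/4*e34 - 4*e123 + 3/2*e124 + 2*e134 + 4*e234
second term: 15/8*e1 - 9/16*e2 - 23/4*e3 + 6*e14 + 3*e24 - 9/4*e34 - 4*e123 + 3/2*e124 + 2*e134 + 4*e234
Answer: 12*e14 + 6*e24 - 9/2*e34 - 8*e123 + 3*e124 + 4*e134 + 8*e234


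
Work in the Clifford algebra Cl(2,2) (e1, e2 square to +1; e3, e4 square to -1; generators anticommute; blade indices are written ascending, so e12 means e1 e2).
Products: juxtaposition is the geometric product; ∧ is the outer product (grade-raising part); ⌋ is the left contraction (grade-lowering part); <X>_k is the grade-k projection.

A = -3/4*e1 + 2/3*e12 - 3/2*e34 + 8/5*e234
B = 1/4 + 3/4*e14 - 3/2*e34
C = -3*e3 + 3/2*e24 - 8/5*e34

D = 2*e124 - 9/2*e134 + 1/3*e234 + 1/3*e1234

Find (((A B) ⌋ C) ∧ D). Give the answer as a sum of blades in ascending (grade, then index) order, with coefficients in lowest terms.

step 1: -9/4 - 3/16*e1 + 12/5*e2 - 9/16*e4 + 1/6*e12 + 9/8*e13 - 1/2*e24 - 3/8*e34 + 6/5*e123 + 9/8*e134 + 2/5*e234 - e1234
step 2: -27/20 - 27/32*e2 + 153/20*e3 + 18/5*e4 - 27/8*e24 + 18/5*e34
step 3: -27/10*e124 + 243/40*e134 - 9/20*e234 + 3537/320*e1234
Answer: -27/10*e124 + 243/40*e134 - 9/20*e234 + 3537/320*e1234


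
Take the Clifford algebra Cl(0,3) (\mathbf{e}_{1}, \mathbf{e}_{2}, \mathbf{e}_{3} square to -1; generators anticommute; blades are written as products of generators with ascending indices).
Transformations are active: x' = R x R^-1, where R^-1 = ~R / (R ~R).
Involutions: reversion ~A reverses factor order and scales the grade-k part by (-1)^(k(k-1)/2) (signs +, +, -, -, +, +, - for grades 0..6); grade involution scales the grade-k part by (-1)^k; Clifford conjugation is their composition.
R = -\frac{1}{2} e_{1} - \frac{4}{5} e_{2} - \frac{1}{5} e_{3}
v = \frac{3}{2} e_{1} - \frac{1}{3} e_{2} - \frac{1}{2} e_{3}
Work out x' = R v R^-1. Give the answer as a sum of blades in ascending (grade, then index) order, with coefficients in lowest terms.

~R = -\frac{1}{2} e_{1} - \frac{4}{5} e_{2} - \frac{1}{5} e_{3}, and R ~R = -\frac{93}{100}, so R^-1 = ~R / (-\frac{93}{100}).
R v = \frac{23}{60} + \frac{41}{30} e_{1} e_{2} + \frac{11}{20} e_{1} e_{3} + \frac{1}{3} e_{2} e_{3}
Answer: -\frac{607}{558} e_{1} + \frac{277}{279} e_{2} + \frac{371}{558} e_{3}


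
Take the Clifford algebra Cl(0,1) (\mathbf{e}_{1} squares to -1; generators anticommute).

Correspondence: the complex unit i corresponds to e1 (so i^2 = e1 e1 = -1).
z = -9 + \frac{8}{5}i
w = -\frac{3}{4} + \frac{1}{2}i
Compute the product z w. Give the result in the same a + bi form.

In blades: z = -9 + \frac{8}{5} e_{1}, w = -\frac{3}{4} + \frac{1}{2} e_{1}.
Distribute z over w term by term (generator squares from the signature, products reordered to ascending indices): (-9)*w = \frac{27}{4} - \frac{9}{2} e_{1}; (\frac{8}{5} e_{1})*w = -\frac{4}{5} - \frac{6}{5} e_{1}.
Sum: \frac{119}{20} - \frac{57}{10} e_{1}; translating back through the correspondence:
Answer: \frac{119}{20} - \frac{57}{10}i


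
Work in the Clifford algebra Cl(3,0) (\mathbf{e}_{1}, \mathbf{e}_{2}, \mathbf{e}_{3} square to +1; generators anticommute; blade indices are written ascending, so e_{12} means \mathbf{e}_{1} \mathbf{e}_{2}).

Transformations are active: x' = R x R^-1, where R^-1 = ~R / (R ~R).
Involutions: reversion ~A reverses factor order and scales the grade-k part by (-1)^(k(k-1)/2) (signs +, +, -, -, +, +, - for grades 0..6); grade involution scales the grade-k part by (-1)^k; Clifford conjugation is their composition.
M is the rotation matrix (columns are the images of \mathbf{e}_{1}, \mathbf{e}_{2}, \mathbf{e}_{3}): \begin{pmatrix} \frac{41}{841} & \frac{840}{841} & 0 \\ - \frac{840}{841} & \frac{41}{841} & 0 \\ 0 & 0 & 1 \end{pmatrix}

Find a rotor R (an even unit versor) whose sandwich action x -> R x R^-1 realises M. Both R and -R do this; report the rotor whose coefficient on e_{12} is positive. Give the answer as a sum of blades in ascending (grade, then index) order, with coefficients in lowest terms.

Method: write R = a + b12*e_{12} + b13*e_{13} + b23*e_{23} with a^2 + b12^2 + b13^2 + b23^2 = 1 (so R^-1 = ~R). Expanding the columns R e_j ~R gives tr M = 4a^2 - 1 and, from the antisymmetric part, M21 - M12 = -4a*b12, M13 - M31 = 4a*b13, M32 - M23 = -4a*b23.
Here tr M = \frac{923}{841}, so a^2 = (1 + tr M)/4 = \frac{441}{841} and a = ±\frac{21}{29}. Taking a = \frac{21}{29}: M21 - M12 = -\frac{1680}{841}, M13 - M31 = 0, M32 - M23 = 0, giving b12 = \frac{20}{29}, b13 = 0, b23 = 0, i.e. R = \frac{21}{29} + \frac{20}{29} e_{12}.
Its e_{12} coefficient is already positive.
Answer: \frac{21}{29} + \frac{20}{29} e_{12}. Key observation: the double cover Spin(3) -> SO(3) sends R and -R to the same matrix (trace \frac{923}{841} here), so the stated sign of the e_{12} coefficient is what selects one sheet.


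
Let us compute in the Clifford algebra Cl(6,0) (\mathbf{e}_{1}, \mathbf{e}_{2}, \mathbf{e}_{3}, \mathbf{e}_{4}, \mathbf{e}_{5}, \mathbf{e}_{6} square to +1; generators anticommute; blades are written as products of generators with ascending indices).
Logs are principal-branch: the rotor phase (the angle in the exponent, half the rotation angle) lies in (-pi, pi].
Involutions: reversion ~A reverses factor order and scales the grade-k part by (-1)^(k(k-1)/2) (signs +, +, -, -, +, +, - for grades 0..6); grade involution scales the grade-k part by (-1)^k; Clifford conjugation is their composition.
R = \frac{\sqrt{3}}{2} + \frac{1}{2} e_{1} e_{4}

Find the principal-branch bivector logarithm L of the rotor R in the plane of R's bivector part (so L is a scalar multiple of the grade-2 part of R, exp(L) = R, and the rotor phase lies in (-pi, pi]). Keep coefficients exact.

The scalar part of R is \frac{\sqrt{3}}{2}, and that scalar determines the rotor phase on the principal branch; recovering the unit plane as bivector-part over sine of the phase gives L = phase * plane.
Concretely: cos(phase) = \frac{\sqrt{3}}{2} gives phase = ±\frac{\pi}{6}, and since phase/sin(phase) is even the sign is immaterial: L = (phase/sin(phase)) * <R>_2 = (\frac{\pi}{3}) * <R>_2.
Answer: \frac{\pi}{6} e_{1} e_{4}


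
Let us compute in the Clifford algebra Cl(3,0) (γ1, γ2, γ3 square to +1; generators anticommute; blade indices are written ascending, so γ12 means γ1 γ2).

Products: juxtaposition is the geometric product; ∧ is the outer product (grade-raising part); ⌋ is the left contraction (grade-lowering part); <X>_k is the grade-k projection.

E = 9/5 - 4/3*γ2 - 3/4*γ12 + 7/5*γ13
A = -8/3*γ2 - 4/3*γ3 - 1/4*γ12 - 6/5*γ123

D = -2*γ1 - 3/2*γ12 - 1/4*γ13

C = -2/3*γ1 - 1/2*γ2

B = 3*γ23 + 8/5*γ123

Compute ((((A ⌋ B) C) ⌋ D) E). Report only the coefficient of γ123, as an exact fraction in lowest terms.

step 1: 48/25 + 4*γ2 - 38/5*γ3 - 32/15*γ12 + 64/15*γ13
step 2: -2 - 16/75*γ1 - 536/225*γ2 + 128/45*γ3 + 8/3*γ12 - 76/15*γ13 - 19/5*γ23 + 32/15*γ123
step 3: 79/25 + 256/225*γ1 + 8/25*γ2 + 4/75*γ3 + 3*γ12 + 1/2*γ13
step 4: 10217/1500 - 134/75*γ1 - 1684/375*γ2 + 76/45*γ3 + 817/540*γ12 + 1331/250*γ13 - 8107/1800*γ23 + 67/375*γ123
Answer: 67/375


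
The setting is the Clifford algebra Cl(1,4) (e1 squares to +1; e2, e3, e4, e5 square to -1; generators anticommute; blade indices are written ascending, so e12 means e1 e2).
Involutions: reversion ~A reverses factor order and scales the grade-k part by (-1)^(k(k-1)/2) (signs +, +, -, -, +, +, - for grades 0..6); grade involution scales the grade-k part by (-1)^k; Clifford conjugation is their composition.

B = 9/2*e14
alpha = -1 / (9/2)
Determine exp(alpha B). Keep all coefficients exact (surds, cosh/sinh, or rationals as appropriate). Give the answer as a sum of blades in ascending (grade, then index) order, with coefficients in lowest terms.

B^2 = (9/2)^2*(e14)^2 = 81/4*(+1) = 81/4 (a basis 2-blade squares to minus the product of its generators' squares).
B^2 = 81/4 — the series telescopes hyperbolically here: l = 9/2, alpha*l = -1, so exp(alpha B) = cosh(-1) + (sinh(-1)/(9/2))*B = cosh(1) + (-2*sinh(1)/9)*B.
Answer: cosh(1) - sinh(1)*e14


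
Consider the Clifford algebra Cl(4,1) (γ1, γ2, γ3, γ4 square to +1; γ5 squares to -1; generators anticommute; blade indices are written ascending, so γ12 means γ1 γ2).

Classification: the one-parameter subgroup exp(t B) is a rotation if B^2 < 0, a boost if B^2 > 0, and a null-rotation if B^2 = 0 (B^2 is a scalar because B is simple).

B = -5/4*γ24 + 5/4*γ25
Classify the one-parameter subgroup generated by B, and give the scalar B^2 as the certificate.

B^2 term by term: the squares give (-5/4)^2*(γ24)^2 + (5/4)^2*(γ25)^2 = 25/16*(-1) + 25/16*(+1) = 0 (each basis 2-blade squares to minus the product of its generators' squares); cross terms between blades sharing an index anticommute and cancel. So B^2 = 0.
Answer: null-rotation, certificate B^2 = 0. Because 0 is invariant under every versor sandwich, the classification follows from its sign alone.


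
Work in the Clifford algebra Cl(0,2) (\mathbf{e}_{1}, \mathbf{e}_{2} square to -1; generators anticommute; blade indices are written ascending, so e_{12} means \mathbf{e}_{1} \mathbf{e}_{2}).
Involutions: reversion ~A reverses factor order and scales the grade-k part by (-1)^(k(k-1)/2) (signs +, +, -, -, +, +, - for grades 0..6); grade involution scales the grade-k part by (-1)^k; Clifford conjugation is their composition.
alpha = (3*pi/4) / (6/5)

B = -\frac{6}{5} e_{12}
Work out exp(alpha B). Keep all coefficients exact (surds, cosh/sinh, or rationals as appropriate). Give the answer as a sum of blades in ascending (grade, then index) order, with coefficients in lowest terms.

B^2 = (-\frac{6}{5})^2*(e_{12})^2 = \frac{36}{25}*(-1) = -\frac{36}{25} (a basis 2-blade squares to minus the product of its generators' squares).
B^2 = -\frac{36}{25} — the series telescopes trigonometrically here: l = \frac{6}{5}, alpha*l = \frac{3 \pi}{4}, so exp(alpha B) = cos(\frac{3 \pi}{4}) + (sin(\frac{3 \pi}{4})/(\frac{6}{5}))*B = - \frac{\sqrt{2}}{2} + (\frac{5 \sqrt{2}}{12})*B.
Answer: - \frac{\sqrt{2}}{2} - \frac{\sqrt{2}}{2} e_{12}


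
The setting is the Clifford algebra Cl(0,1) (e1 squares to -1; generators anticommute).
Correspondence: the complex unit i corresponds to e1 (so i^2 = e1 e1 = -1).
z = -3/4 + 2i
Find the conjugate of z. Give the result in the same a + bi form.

In blades: z = -3/4 + 2*e1.
Conjugation here is Clifford conjugation: the scalar is fixed and the grade-1 and grade-2 blades all flip sign, giving -3/4 - 2*e1; translating back:
Answer: -3/4 - 2i


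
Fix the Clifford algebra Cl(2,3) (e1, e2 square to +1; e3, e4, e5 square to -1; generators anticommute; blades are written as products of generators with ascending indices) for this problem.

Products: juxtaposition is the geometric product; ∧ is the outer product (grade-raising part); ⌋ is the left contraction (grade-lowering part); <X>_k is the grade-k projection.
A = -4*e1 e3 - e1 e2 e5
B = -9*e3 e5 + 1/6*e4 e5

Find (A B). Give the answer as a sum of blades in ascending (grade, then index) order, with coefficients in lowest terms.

step 1: -36*e1 e5 + 9*e1 e2 e3 - 1/6*e1 e2 e4 - 2/3*e1 e3 e4 e5
Answer: -36*e1 e5 + 9*e1 e2 e3 - 1/6*e1 e2 e4 - 2/3*e1 e3 e4 e5


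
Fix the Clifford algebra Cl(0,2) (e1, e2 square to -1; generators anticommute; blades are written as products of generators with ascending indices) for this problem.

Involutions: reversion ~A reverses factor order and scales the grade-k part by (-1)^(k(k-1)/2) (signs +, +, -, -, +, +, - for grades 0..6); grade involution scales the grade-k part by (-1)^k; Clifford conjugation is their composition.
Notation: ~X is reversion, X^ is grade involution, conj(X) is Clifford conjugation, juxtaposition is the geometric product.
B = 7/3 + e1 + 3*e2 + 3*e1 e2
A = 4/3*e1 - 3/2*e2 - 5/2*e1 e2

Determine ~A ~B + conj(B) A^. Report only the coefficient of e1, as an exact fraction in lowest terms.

first term: 32/3 + 1/9*e1 + 3*e2 + 34/3*e1 e2
second term: -13/3 + 80/9*e1 + 5*e2 - 34/3*e1 e2
Answer: 9


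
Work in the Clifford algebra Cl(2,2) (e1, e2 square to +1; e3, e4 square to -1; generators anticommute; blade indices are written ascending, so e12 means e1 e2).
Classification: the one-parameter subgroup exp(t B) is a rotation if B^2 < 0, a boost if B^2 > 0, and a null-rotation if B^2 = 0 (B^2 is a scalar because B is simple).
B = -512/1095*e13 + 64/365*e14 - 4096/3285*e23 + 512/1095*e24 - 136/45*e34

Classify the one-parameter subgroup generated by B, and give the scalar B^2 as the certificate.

B^2 term by term: the squares give (-512/1095)^2*(e13)^2 + (64/365)^2*(e14)^2 + (-4096/3285)^2*(e23)^2 + (512/1095)^2*(e24)^2 + (-136/45)^2*(e34)^2 = 262144/1199025*(+1) + 4096/133225*(+1) + 16777216/10791225*(+1) + 262144/1199025*(+1) + 18496/2025*(-1) = -64/9 (each basis 2-blade squares to minus the product of its generators' squares); cross terms between blades sharing an index anticommute and cancel; the commuting (index-disjoint) pairs give grade-4 terms 2*c*c'*(blade product), which cancel blade by blade — e1234: 524288/1199025 - 524288/1199025 = 0 — confirming B is simple. So B^2 = -64/9.
Answer: rotation, certificate B^2 = -64/9. The class reads off the invariant scalar -64/9 directly.


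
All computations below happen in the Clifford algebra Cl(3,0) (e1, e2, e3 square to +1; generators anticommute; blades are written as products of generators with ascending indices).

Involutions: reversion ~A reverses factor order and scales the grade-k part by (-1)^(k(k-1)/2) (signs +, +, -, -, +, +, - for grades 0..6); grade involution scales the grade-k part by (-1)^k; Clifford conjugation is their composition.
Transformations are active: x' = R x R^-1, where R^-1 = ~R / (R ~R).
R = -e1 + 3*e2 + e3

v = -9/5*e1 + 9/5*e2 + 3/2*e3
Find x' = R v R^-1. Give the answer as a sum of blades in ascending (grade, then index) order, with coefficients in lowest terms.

~R = -e1 + 3*e2 + e3, and R ~R = 11, so R^-1 = ~R / (11).
R v = 87/10 + 18/5*e1 e2 + 3/10*e1 e3 + 27/10*e2 e3
Answer: 12/55*e1 + 162/55*e2 + 9/110*e3


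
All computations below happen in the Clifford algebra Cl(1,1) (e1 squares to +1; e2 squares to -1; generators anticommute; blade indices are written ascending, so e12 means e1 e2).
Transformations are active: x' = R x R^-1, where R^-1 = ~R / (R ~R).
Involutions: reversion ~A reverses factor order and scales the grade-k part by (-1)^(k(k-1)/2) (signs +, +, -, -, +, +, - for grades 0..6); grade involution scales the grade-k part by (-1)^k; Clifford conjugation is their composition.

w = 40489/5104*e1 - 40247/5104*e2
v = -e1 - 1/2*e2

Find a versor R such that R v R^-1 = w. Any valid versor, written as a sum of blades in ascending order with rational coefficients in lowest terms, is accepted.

The midline construction: v and w both square to 3/4, so reflecting in their sum 35385/5104*e1 - 42799/5104*e2 exchanges them.
Answer: 35385/5104*e1 - 42799/5104*e2


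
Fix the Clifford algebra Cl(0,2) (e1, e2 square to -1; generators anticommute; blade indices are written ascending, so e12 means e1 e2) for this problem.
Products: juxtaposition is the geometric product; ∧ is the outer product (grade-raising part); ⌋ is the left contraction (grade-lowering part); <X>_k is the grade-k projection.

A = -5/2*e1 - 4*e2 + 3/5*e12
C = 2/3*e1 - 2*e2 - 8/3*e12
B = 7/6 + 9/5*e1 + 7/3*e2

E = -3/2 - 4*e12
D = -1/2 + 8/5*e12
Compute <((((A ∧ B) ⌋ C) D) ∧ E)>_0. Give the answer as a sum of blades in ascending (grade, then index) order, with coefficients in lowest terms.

step 1: -35/12*e1 - 14/3*e2 + 31/15*e12
step 2: -169/90 + 112/9*e1 - 70/9*e2
step 3: 169/180 - 56/3*e1 - 721/45*e2 - 676/225*e12
step 4: -169/120 + 28*e1 + 721/30*e2 + 169/225*e12
step 5: -169/120
Answer: -169/120


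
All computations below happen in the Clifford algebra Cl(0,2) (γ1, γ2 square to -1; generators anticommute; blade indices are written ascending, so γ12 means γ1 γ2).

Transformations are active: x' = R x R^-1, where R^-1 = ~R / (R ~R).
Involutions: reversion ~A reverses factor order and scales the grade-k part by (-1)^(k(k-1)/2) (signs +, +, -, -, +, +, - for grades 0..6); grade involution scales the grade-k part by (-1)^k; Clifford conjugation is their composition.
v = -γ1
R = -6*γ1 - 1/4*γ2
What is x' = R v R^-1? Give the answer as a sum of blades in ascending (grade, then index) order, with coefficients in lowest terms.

~R = -6*γ1 - 1/4*γ2, and R ~R = -577/16, so R^-1 = ~R / (-577/16).
R v = -6 - 1/4*γ12
Answer: -575/577*γ1 - 48/577*γ2


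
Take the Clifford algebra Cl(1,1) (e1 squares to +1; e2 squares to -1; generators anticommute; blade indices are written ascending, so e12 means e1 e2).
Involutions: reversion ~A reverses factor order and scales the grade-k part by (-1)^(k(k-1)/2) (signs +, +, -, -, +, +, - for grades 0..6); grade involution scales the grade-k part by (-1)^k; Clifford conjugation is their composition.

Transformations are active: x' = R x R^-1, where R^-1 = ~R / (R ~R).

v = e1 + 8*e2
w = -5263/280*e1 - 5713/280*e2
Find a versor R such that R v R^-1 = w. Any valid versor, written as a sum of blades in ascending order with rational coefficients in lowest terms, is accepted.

A norm check does it: q(v) = q(w) = -63, hence R = v + w = -4983/280*e1 - 3473/280*e2 realises the map — parallel part kept, (v - w)/2 negated, v carried to w.
Answer: -4983/280*e1 - 3473/280*e2


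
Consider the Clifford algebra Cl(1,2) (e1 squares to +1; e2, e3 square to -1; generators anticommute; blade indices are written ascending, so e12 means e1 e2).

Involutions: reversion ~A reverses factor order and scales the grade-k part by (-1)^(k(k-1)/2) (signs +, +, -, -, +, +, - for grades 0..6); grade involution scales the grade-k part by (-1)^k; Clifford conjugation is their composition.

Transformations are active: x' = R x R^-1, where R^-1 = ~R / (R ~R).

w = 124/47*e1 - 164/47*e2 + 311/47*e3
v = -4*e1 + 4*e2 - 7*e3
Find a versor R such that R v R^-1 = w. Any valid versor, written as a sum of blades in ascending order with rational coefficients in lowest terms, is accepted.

The midline construction: v and w both square to -49, so reflecting in their sum -64/47*e1 + 24/47*e2 - 18/47*e3 exchanges them.
Answer: -64/47*e1 + 24/47*e2 - 18/47*e3


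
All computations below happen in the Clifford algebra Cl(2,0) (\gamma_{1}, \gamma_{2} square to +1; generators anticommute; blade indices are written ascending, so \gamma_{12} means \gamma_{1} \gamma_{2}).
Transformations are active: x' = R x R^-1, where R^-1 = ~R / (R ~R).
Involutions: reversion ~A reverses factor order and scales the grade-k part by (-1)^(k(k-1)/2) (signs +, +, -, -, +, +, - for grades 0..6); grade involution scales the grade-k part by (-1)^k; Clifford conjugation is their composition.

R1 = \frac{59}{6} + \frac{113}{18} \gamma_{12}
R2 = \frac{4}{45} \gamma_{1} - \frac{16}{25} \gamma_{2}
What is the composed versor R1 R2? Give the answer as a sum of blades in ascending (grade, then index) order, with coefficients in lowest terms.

Distribute over the terms of R1 (each basis-blade product reordered to ascending indices, repeated generators contracted through their squares):
(\frac{59}{6}) R2 = \frac{118}{135} \gamma_{1} - \frac{472}{75} \gamma_{2}
(\frac{113}{18} \gamma_{12}) R2 = -\frac{904}{225} \gamma_{1} - \frac{226}{405} \gamma_{2}
Summing the partial products and collecting blades:
Answer: -\frac{2122}{675} \gamma_{1} - \frac{13874}{2025} \gamma_{2}


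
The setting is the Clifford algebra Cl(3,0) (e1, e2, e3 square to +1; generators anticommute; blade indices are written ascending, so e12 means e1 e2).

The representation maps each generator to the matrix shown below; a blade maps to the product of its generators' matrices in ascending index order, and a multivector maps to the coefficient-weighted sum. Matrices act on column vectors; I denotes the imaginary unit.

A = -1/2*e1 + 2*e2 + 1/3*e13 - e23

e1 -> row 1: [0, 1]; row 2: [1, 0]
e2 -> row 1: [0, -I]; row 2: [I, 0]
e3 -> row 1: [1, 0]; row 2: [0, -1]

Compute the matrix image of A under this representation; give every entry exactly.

Bivector images (products of the table entries): rho(e13) = rho(e1)rho(e3) = row 1: [0, -1]; row 2: [1, 0]; rho(e23) = rho(e2)rho(e3) = row 1: [0, I]; row 2: [I, 0].
M = (-1/2)*rho(e1) + (2)*rho(e2) + (1/3)*rho(e13) + (-1)*rho(e23), summed entrywise:
Answer: row 1: [0, -5/6 - 3*I]; row 2: [-1/6 + I, 0]


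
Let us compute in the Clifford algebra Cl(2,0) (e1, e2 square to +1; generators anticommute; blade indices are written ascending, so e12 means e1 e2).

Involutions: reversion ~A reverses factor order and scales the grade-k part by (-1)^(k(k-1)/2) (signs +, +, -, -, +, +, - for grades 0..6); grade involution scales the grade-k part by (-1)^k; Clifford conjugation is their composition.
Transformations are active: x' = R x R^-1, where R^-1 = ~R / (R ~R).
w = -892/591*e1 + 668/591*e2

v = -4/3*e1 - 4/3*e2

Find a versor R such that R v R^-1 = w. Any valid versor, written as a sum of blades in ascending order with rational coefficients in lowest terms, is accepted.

The midline construction: v and w both square to 32/9, so reflecting in their sum -560/197*e1 - 40/197*e2 exchanges them.
Answer: -560/197*e1 - 40/197*e2


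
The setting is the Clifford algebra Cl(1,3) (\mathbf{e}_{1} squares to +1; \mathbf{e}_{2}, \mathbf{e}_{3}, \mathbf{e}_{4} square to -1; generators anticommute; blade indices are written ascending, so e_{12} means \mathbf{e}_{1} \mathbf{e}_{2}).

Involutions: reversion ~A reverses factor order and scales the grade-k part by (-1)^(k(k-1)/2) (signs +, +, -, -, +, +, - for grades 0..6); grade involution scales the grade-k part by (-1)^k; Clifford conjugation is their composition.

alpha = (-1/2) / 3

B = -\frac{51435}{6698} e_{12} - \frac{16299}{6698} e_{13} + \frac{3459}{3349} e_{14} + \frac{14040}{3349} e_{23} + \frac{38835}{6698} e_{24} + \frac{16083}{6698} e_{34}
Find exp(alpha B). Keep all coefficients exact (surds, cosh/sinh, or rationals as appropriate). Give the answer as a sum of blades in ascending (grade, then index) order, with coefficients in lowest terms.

B^2 term by term: the squares give (-\frac{51435}{6698})^2*(e_{12})^2 + (-\frac{16299}{6698})^2*(e_{13})^2 + (\frac{3459}{3349})^2*(e_{14})^2 + (\frac{14040}{3349})^2*(e_{23})^2 + (\frac{38835}{6698})^2*(e_{24})^2 + (\frac{16083}{6698})^2*(e_{34})^2 = \frac{2645559225}{44863204}*(+1) + \frac{265657401}{44863204}*(+1) + \frac{11964681}{11215801}*(+1) + \frac{197121600}{11215801}*(-1) + \frac{1508157225}{44863204}*(-1) + \frac{258662889}{44863204}*(-1) = 9 (each basis 2-blade squares to minus the product of its generators' squares); cross terms between blades sharing an index anticommute and cancel; the commuting (index-disjoint) pairs give grade-4 terms 2*c*c'*(blade product), which cancel blade by blade — e_{1234}: -\frac{827229105}{22431602} + \frac{632971665}{22431602} + \frac{97128720}{11215801} = 0 — confirming B is simple. So B^2 = 9.
B^2 = 9 — B^2 > 0, so the exponential closes hyperbolically: l = 3, alpha*l = - \frac{1}{2}, so exp(alpha B) = cosh(- \frac{1}{2}) + (sinh(- \frac{1}{2})/3)*B = \cosh{\left(\frac{1}{2} \right)} + (- \frac{\sinh{\left(\frac{1}{2} \right)}}{3})*B.
Answer: \cosh{\left(\frac{1}{2} \right)} + \frac{17145 \sinh{\left(\frac{1}{2} \right)}}{6698} e_{12} + \frac{5433 \sinh{\left(\frac{1}{2} \right)}}{6698} e_{13} - \frac{1153 \sinh{\left(\frac{1}{2} \right)}}{3349} e_{14} - \frac{4680 \sinh{\left(\frac{1}{2} \right)}}{3349} e_{23} - \frac{12945 \sinh{\left(\frac{1}{2} \right)}}{6698} e_{24} - \frac{5361 \sinh{\left(\frac{1}{2} \right)}}{6698} e_{34}


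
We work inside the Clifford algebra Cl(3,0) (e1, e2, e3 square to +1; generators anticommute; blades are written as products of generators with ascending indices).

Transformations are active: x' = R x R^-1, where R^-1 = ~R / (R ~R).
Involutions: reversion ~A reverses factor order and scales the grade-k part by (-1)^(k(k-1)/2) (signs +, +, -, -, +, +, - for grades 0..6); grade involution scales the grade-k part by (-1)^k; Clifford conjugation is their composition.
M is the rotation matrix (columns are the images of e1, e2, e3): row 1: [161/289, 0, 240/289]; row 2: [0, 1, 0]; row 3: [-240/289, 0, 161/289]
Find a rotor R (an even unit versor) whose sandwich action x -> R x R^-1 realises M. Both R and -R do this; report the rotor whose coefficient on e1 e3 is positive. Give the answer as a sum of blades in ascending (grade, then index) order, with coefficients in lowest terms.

Method: write R = a + b12*e1 e2 + b13*e1 e3 + b23*e2 e3 with a^2 + b12^2 + b13^2 + b23^2 = 1 (so R^-1 = ~R). Expanding the columns R e_j ~R gives tr M = 4a^2 - 1 and, from the antisymmetric part, M21 - M12 = -4a*b12, M13 - M31 = 4a*b13, M32 - M23 = -4a*b23.
Here tr M = 611/289, so a^2 = (1 + tr M)/4 = 225/289 and a = ±15/17. Taking a = 15/17: M21 - M12 = 0, M13 - M31 = 480/289, M32 - M23 = 0, giving b12 = 0, b13 = 8/17, b23 = 0, i.e. R = 15/17 + 8/17*e1 e3.
Its e1 e3 coefficient is already positive.
Answer: 15/17 + 8/17*e1 e3. Recall the cover is two-to-one: with M of trace 611/289, both preimages act alike, and the stated e1 e3 sign chooses the sheet.


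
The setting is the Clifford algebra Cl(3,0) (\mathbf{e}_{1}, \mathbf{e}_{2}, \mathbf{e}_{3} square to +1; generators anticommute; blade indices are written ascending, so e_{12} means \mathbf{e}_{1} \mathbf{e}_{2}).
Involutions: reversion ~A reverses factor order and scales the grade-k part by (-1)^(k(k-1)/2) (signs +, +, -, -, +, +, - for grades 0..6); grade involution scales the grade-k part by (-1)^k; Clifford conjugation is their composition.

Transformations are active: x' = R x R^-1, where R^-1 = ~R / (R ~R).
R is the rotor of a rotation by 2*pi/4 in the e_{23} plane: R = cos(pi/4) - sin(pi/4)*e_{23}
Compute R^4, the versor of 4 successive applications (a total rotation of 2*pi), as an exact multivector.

Because a rotor carries half the rotation angle, composing 4 copies of this e_{23}-plane rotor multiplies the phase: 4*(pi/4) = \pi, hence R^4 = cos(\pi) - sin(\pi)*e_{23}.
cos(\pi) = -1 and sin(\pi) = 0, so R^4 = -1. The total rotation 2*pi is 1 full turn, so every vector returns to itself, yet the rotor is -1, on the OTHER sheet of the double cover (an odd number of 2*pi turns).
Answer: -1


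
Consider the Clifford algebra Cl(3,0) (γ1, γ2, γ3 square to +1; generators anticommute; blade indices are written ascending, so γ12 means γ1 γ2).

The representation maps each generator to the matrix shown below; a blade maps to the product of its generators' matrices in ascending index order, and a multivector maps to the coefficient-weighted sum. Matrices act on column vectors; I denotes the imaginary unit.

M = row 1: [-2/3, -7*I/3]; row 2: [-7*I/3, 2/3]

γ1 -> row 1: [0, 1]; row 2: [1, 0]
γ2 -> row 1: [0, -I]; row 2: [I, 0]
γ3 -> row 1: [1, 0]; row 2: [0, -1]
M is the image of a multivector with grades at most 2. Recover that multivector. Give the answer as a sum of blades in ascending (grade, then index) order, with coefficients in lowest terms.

Method: 1, rho(γ1), rho(γ2), rho(γ3) form a trace-orthogonal basis of the 2x2 complex matrices (tr(X Y) = 2 if X = Y, else 0), so M = m0*1 + m1*rho(γ1) + m2*rho(γ2) + m3*rho(γ3) with m0 = tr(M)/2 = 0, m1 = tr(M rho(γ1))/2 = -7*I/3, m2 = tr(M rho(γ2))/2 = 0, m3 = tr(M rho(γ3))/2 = -2/3.
Multiplying table entries, the bivector images are rho(γ12) = I*rho(γ3), rho(γ13) = -I*rho(γ2), rho(γ23) = I*rho(γ1); with real blade coefficients the real parts of m0..m3 are the coefficients of 1, γ1, γ2, γ3 and the imaginary parts give the bivectors (γ23: Im m1, γ13: -Im m2, γ12: Im m3).
Answer: -2/3*γ3 - 7/3*γ23


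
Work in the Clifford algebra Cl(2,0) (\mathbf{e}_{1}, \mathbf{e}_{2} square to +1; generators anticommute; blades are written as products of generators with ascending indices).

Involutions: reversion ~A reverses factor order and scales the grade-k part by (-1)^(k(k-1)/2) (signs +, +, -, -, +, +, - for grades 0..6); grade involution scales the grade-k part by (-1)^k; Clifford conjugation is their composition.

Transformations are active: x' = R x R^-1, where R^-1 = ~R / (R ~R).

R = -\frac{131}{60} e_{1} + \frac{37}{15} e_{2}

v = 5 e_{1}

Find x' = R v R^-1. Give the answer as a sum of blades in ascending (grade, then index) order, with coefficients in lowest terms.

~R = -\frac{131}{60} e_{1} + \frac{37}{15} e_{2}, and R ~R = \frac{7813}{720}, so R^-1 = ~R / (\frac{7813}{720}).
R v = -\frac{131}{12} - \frac{37}{3} e_{1} e_{2}
Answer: -\frac{4743}{7813} e_{1} - \frac{38776}{7813} e_{2}


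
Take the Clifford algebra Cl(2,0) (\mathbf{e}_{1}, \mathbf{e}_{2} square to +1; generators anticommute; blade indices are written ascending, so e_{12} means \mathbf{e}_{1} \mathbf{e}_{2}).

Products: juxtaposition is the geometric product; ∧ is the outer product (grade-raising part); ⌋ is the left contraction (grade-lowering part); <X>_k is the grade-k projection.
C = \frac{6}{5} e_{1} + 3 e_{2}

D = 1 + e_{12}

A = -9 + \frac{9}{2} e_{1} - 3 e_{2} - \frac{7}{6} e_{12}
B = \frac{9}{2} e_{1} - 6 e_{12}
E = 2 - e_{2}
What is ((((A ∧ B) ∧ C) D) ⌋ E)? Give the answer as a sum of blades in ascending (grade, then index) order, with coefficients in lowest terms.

step 1: -\frac{81}{2} e_{1} + \frac{135}{2} e_{12}
step 2: -\frac{243}{2} e_{12}
step 3: \frac{243}{2} - \frac{243}{2} e_{12}
step 4: 243 - \frac{243}{2} e_{2}
Answer: 243 - \frac{243}{2} e_{2}


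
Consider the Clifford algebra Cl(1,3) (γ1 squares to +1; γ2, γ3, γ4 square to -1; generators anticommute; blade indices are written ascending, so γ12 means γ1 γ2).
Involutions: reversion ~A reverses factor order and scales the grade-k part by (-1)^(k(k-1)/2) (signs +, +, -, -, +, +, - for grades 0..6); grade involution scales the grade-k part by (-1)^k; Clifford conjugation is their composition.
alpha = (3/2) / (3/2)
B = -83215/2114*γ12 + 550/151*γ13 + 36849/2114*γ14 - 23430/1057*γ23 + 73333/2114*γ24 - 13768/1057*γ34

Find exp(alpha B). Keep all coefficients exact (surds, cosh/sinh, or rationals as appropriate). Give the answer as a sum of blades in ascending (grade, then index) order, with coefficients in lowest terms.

B^2 term by term: the squares give (-83215/2114)^2*(γ12)^2 + (550/151)^2*(γ13)^2 + (36849/2114)^2*(γ14)^2 + (-23430/1057)^2*(γ23)^2 + (73333/2114)^2*(γ24)^2 + (-13768/1057)^2*(γ34)^2 = 6924736225/4468996*(+1) + 302500/22801*(+1) + 1357848801/4468996*(+1) + 548964900/1117249*(-1) + 5377728889/4468996*(-1) + 189557824/1117249*(-1) = 9/4 (each basis 2-blade squares to minus the product of its generators' squares); cross terms between blades sharing an index anticommute and cancel; the commuting (index-disjoint) pairs give grade-4 terms 2*c*c'*(blade product), which cancel blade by blade — γ1234: 1145704120/1117249 - 40333150/159607 - 863372070/1117249 = 0 — confirming B is simple. So B^2 = 9/4.
B^2 = 9/4 — a positive square means the series sums to a boost: l = 3/2, alpha*l = 3/2, so exp(alpha B) = cosh(3/2) + (sinh(3/2)/(3/2))*B = cosh(3/2) + (2*sinh(3/2)/3)*B.
Answer: cosh(3/2) - 83215*sinh(3/2)/3171*γ12 + 1100*sinh(3/2)/453*γ13 + 12283*sinh(3/2)/1057*γ14 - 15620*sinh(3/2)/1057*γ23 + 73333*sinh(3/2)/3171*γ24 - 27536*sinh(3/2)/3171*γ34


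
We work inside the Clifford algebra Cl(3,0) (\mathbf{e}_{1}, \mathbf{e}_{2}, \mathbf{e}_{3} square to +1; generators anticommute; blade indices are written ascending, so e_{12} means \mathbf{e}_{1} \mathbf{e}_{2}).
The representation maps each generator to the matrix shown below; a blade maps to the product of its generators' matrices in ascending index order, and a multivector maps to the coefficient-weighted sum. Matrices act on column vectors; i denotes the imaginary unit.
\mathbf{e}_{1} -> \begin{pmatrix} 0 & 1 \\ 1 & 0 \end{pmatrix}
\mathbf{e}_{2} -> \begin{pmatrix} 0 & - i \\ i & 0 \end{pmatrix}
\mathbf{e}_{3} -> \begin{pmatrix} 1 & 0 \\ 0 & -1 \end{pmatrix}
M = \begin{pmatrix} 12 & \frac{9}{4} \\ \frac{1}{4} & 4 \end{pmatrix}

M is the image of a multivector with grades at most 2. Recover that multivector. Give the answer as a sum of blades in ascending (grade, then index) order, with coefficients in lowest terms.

Method: 1, rho(e_{1}), rho(e_{2}), rho(e_{3}) form a trace-orthogonal basis of the 2x2 complex matrices (tr(X Y) = 2 if X = Y, else 0), so M = m0*1 + m1*rho(e_{1}) + m2*rho(e_{2}) + m3*rho(e_{3}) with m0 = tr(M)/2 = 8, m1 = tr(M rho(e_{1}))/2 = \frac{5}{4}, m2 = tr(M rho(e_{2}))/2 = i, m3 = tr(M rho(e_{3}))/2 = 4.
Multiplying table entries, the bivector images are rho(e_{12}) = i*rho(e_{3}), rho(e_{13}) = -i*rho(e_{2}), rho(e_{23}) = i*rho(e_{1}); with real blade coefficients the real parts of m0..m3 are the coefficients of 1, e_{1}, e_{2}, e_{3} and the imaginary parts give the bivectors (e_{23}: Im m1, e_{13}: -Im m2, e_{12}: Im m3).
Answer: 8 + \frac{5}{4} e_{1} + 4 e_{3} - e_{13}


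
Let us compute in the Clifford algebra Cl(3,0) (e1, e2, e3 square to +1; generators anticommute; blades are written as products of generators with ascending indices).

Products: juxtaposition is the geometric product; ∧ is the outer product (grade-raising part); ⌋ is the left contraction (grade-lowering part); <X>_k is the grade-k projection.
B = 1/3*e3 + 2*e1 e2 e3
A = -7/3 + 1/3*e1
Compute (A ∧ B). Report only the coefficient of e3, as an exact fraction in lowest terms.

step 1: -7/9*e3 + 1/9*e1 e3 - 14/3*e1 e2 e3
Answer: -7/9


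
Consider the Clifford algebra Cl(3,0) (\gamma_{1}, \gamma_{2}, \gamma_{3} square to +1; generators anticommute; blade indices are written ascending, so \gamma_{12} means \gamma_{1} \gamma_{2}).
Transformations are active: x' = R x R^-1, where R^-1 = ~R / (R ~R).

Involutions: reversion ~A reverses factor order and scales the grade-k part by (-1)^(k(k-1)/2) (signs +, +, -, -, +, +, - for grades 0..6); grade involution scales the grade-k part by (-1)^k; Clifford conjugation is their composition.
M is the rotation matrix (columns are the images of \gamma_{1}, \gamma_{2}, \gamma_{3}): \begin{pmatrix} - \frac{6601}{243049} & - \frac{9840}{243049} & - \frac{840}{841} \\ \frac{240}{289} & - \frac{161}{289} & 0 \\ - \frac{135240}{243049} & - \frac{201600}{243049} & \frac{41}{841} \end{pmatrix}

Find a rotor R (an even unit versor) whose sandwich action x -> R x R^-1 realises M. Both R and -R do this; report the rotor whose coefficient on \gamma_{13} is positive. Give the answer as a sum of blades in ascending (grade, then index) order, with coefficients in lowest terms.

Method: write R = a + b12*\gamma_{12} + b13*\gamma_{13} + b23*\gamma_{23} with a^2 + b12^2 + b13^2 + b23^2 = 1 (so R^-1 = ~R). Expanding the columns R e_j ~R gives tr M = 4a^2 - 1 and, from the antisymmetric part, M21 - M12 = -4a*b12, M13 - M31 = 4a*b13, M32 - M23 = -4a*b23.
Here tr M = -\frac{130153}{243049}, so a^2 = (1 + tr M)/4 = \frac{28224}{243049} and a = ±\frac{168}{493}. Taking a = \frac{168}{493}: M21 - M12 = \frac{211680}{243049}, M13 - M31 = -\frac{107520}{243049}, M32 - M23 = -\frac{201600}{243049}, giving b12 = -\frac{315}{493}, b13 = -\frac{160}{493}, b23 = \frac{300}{493}, i.e. R = \frac{168}{493} - \frac{315}{493} \gamma_{12} - \frac{160}{493} \gamma_{13} + \frac{300}{493} \gamma_{23}.
Its \gamma_{13} coefficient is negative, so report the other preimage -R.
Answer: -\frac{168}{493} + \frac{315}{493} \gamma_{12} + \frac{160}{493} \gamma_{13} - \frac{300}{493} \gamma_{23}. Note: both R and -R realise this M (trace -\frac{130153}{243049}); the covering map identifies them, and the \gamma_{13}-coefficient sign is the tie-breaker.


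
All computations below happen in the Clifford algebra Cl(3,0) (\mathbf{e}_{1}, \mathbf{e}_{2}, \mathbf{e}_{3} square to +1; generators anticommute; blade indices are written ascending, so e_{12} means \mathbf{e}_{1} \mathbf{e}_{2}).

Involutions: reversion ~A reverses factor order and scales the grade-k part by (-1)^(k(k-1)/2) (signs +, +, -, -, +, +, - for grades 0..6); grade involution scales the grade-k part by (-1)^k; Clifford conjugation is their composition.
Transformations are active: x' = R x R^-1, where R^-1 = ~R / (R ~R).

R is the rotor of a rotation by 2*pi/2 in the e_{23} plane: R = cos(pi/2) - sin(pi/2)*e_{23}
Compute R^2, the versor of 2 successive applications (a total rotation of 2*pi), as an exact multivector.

Because a rotor carries half the rotation angle, composing 2 copies of this e_{23}-plane rotor multiplies the phase: 2*(pi/2) = \pi, hence R^2 = cos(\pi) - sin(\pi)*e_{23}.
cos(\pi) = -1 and sin(\pi) = 0, so R^2 = -1. The total rotation 2*pi is 1 full turn, so every vector returns to itself, yet the rotor is -1, on the OTHER sheet of the double cover (an odd number of 2*pi turns).
Answer: -1


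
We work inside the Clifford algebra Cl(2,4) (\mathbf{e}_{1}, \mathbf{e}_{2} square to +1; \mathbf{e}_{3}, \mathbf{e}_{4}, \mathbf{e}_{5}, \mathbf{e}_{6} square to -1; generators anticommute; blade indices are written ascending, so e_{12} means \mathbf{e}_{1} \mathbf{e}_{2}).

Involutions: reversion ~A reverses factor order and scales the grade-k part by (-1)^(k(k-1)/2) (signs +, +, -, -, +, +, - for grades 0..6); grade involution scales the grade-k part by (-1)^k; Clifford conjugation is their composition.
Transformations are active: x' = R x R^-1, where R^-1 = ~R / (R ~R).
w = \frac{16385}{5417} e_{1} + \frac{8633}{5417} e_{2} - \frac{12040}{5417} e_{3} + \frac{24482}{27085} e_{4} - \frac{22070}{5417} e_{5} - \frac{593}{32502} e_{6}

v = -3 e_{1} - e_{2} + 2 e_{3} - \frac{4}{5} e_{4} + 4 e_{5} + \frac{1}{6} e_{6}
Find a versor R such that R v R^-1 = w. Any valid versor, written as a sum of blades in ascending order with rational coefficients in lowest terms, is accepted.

Equal squares first: v^2 = w^2 = -\frac{9601}{900}. Then v + w = \frac{134}{5417} e_{1} + \frac{3216}{5417} e_{2} - \frac{1206}{5417} e_{3} + \frac{2814}{27085} e_{4} - \frac{402}{5417} e_{5} + \frac{804}{5417} e_{6} is a versor taking v to w, provided it is invertible.
Answer: \frac{134}{5417} e_{1} + \frac{3216}{5417} e_{2} - \frac{1206}{5417} e_{3} + \frac{2814}{27085} e_{4} - \frac{402}{5417} e_{5} + \frac{804}{5417} e_{6}


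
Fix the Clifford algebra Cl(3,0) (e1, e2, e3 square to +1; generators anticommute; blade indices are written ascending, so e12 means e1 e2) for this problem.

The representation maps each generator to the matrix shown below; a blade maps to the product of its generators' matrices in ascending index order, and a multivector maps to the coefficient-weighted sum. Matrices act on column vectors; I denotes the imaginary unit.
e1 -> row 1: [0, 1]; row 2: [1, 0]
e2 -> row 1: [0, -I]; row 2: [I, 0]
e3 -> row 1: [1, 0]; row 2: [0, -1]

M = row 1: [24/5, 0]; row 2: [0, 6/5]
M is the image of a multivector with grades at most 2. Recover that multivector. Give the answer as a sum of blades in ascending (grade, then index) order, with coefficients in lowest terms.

Method: 1, rho(e1), rho(e2), rho(e3) form a trace-orthogonal basis of the 2x2 complex matrices (tr(X Y) = 2 if X = Y, else 0), so M = m0*1 + m1*rho(e1) + m2*rho(e2) + m3*rho(e3) with m0 = tr(M)/2 = 3, m1 = tr(M rho(e1))/2 = 0, m2 = tr(M rho(e2))/2 = 0, m3 = tr(M rho(e3))/2 = 9/5.
Multiplying table entries, the bivector images are rho(e12) = I*rho(e3), rho(e13) = -I*rho(e2), rho(e23) = I*rho(e1); with real blade coefficients the real parts of m0..m3 are the coefficients of 1, e1, e2, e3 and the imaginary parts give the bivectors (e23: Im m1, e13: -Im m2, e12: Im m3).
Answer: 3 + 9/5*e3


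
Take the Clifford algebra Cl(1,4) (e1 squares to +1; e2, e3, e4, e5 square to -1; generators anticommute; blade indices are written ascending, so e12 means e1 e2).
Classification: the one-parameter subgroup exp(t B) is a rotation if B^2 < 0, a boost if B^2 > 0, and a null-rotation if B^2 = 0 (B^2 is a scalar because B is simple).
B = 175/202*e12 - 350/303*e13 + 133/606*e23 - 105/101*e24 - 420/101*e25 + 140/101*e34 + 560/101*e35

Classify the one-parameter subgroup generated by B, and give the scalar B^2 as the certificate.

B^2 term by term: the squares give (175/202)^2*(e12)^2 + (-350/303)^2*(e13)^2 + (133/606)^2*(e23)^2 + (-105/101)^2*(e24)^2 + (-420/101)^2*(e25)^2 + (140/101)^2*(e34)^2 + (560/101)^2*(e35)^2 = 30625/40804*(+1) + 122500/91809*(+1) + 17689/367236*(-1) + 11025/10201*(-1) + 176400/10201*(-1) + 19600/10201*(-1) + 313600/10201*(-1) = -49 (each basis 2-blade squares to minus the product of its generators' squares); cross terms between blades sharing an index anticommute and cancel; the commuting (index-disjoint) pairs give grade-4 terms 2*c*c'*(blade product), which cancel blade by blade — e1234: 24500/10201 - 24500/10201 = 0; e1235: 98000/10201 - 98000/10201 = 0; e2345: 117600/10201 - 117600/10201 = 0 — confirming B is simple. So B^2 = -49.
Answer: rotation, certificate B^2 = -49. The class reads off the invariant scalar -49 directly.
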